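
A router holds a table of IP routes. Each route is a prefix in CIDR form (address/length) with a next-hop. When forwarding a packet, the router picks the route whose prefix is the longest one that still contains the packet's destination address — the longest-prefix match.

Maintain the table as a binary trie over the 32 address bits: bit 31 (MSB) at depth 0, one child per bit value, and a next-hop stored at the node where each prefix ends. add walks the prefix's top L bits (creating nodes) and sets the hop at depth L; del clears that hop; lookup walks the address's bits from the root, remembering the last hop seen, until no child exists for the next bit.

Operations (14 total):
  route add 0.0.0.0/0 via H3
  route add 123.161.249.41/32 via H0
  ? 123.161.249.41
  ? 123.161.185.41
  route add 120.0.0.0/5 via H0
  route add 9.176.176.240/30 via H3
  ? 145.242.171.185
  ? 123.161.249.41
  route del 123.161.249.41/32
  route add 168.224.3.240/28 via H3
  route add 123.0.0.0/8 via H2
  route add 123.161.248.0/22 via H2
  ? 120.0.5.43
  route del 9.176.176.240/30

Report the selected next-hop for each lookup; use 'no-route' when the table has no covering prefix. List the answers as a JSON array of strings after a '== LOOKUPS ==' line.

Trace:
  + 0.0.0.0/0 (H3) depth=0
  + 123.161.249.41/32 (H0) depth=32
  ? 123.161.249.41  path d0:H3→d1:-→d2:-→d3:-→d4:-→d5:-→d6:-→d7:-→d8:-→d9:-→d10:-→d11:-→d12:-→d13:-→d14:-→d15:-→d16:-→d17:-→d18:-→d19:-→d20:-→d21:-→d22:-→d23:-→d24:-→d25:-→d26:-→d27:-→d28:-→d29:-→d30:-→d31:-→d32:H0  best=H0
  ? 123.161.185.41  path d0:H3→d1:-→d2:-→d3:-→d4:-→d5:-→d6:-→d7:-→d8:-→d9:-→d10:-→d11:-→d12:-→d13:-→d14:-→d15:-→d16:-→d17:-  best=H3
  + 120.0.0.0/5 (H0) depth=5
  + 9.176.176.240/30 (H3) depth=30
  ? 145.242.171.185  path d0:H3  best=H3
  ? 123.161.249.41  path d0:H3→d1:-→d2:-→d3:-→d4:-→d5:H0→d6:-→d7:-→d8:-→d9:-→d10:-→d11:-→d12:-→d13:-→d14:-→d15:-→d16:-→d17:-→d18:-→d19:-→d20:-→d21:-→d22:-→d23:-→d24:-→d25:-→d26:-→d27:-→d28:-→d29:-→d30:-→d31:-→d32:H0  best=H0
  - 123.161.249.41/32 clear@32
  + 168.224.3.240/28 (H3) depth=28
  + 123.0.0.0/8 (H2) depth=8
  + 123.161.248.0/22 (H2) depth=22
  ? 120.0.5.43  path d0:H3→d1:-→d2:-→d3:-→d4:-→d5:H0→d6:-  best=H0
  - 9.176.176.240/30 clear@30

== LOOKUPS ==
["H0","H3","H3","H0","H0"]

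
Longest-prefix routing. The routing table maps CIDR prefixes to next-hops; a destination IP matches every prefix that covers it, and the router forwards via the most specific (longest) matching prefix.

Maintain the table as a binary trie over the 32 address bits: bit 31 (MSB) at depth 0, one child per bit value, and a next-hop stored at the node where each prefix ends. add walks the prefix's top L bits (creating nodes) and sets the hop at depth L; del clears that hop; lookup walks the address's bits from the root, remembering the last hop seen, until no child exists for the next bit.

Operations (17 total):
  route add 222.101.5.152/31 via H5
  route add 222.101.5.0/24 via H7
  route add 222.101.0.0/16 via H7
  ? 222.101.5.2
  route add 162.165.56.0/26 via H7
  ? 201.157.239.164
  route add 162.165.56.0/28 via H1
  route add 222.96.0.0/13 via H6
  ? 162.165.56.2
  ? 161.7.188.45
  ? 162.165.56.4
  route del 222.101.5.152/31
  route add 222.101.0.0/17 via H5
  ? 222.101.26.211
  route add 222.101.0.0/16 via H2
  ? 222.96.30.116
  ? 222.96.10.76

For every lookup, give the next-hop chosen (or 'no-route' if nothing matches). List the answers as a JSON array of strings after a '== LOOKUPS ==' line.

Apply in order:
  add 222.101.5.152/31 -> H5 at depth 31
  add 222.101.5.0/24 -> H7 at depth 24
  add 222.101.0.0/16 -> H7 at depth 16
  Q 222.101.5.2: descend 110111100110010100000101 ; hops seen [H7,H7] ; pick H7
  add 162.165.56.0/26 -> H7 at depth 26
  Q 201.157.239.164: descend 110 ; hops seen [∅] ; pick no-route
  add 162.165.56.0/28 -> H1 at depth 28
  add 222.96.0.0/13 -> H6 at depth 13
  Q 162.165.56.2: descend 1010001010100101001110000000 ; hops seen [H7,H1] ; pick H1
  Q 161.7.188.45: descend 101000 ; hops seen [∅] ; pick no-route
  Q 162.165.56.4: descend 1010001010100101001110000000 ; hops seen [H7,H1] ; pick H1
  - 222.101.5.152/31 clear@31
  add 222.101.0.0/17 -> H5 at depth 17
  Q 222.101.26.211: descend 1101111001100101000 ; hops seen [H6,H7,H5] ; pick H5
  add 222.101.0.0/16 -> H2 at depth 16
  Q 222.96.30.116: descend 1101111001100 ; hops seen [H6] ; pick H6
  Q 222.96.10.76: descend 1101111001100 ; hops seen [H6] ; pick H6

== LOOKUPS ==
["H7","no-route","H1","no-route","H1","H5","H6","H6"]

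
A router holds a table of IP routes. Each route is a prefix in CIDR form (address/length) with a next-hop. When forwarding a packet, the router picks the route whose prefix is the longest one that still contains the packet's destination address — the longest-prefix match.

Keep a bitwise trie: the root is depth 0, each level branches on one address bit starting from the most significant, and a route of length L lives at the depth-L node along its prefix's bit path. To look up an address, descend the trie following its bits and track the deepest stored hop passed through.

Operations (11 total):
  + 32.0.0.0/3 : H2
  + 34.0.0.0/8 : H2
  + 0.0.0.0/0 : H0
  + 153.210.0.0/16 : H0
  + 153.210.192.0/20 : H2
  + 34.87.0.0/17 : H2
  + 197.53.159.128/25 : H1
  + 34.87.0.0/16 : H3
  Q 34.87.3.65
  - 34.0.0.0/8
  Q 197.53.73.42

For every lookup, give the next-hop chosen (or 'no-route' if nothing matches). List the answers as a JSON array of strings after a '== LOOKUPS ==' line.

Process each operation:
  + 32.0.0.0/3 (H2) depth=3
  + 34.0.0.0/8 (H2) depth=8
  + 0.0.0.0/0 (H0) depth=0
  + 153.210.0.0/16 (H0) depth=16
  + 153.210.192.0/20 (H2) depth=20
  + 34.87.0.0/17 (H2) depth=17
  + 197.53.159.128/25 (H1) depth=25
  + 34.87.0.0/16 (H3) depth=16
  Q 34.87.3.65: descend 00100010010101110 ; hops seen [H0,H2,H2,H3,H2] ; pick H2
  - 34.0.0.0/8 clear@8
  Q 197.53.73.42: descend 1100010100110101 ; hops seen [H0] ; pick H0

== LOOKUPS ==
["H2","H0"]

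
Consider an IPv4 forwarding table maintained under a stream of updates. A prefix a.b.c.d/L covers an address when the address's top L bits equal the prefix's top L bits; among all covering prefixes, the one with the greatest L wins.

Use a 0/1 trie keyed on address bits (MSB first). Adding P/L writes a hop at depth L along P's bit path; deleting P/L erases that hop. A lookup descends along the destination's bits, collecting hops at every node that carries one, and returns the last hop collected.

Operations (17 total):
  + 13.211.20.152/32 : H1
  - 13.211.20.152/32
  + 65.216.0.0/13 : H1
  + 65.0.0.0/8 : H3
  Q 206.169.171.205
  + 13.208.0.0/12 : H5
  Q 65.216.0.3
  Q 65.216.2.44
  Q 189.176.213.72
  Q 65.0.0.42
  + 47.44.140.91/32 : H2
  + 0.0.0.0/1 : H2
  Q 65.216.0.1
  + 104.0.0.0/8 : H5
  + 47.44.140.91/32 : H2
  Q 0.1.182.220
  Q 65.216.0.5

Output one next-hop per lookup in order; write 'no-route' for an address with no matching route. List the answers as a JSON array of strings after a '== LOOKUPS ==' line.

Process each operation:
  add 13.211.20.152/32 -> H1 at depth 32
  del 13.211.20.152/32 (clear depth 32)
  add 65.216.0.0/13 -> H1 at depth 13
  add 65.0.0.0/8 -> H3 at depth 8
  ? 206.169.171.205  path d0:-  best=no-route
  add 13.208.0.0/12 -> H5 at depth 12
  ? 65.216.0.3  path d0:-→d1:-→d2:-→d3:-→d4:-→d5:-→d6:-→d7:-→d8:H3→d9:-→d10:-→d11:-→d12:-→d13:H1  best=H1
  ? 65.216.2.44  path d0:-→d1:-→d2:-→d3:-→d4:-→d5:-→d6:-→d7:-→d8:H3→d9:-→d10:-→d11:-→d12:-→d13:H1  best=H1
  ? 189.176.213.72  path d0:-  best=no-route
  ? 65.0.0.42  path d0:-→d1:-→d2:-→d3:-→d4:-→d5:-→d6:-→d7:-→d8:H3  best=H3
  add 47.44.140.91/32 -> H2 at depth 32
  add 0.0.0.0/1 -> H2 at depth 1
  ? 65.216.0.1  path d0:-→d1:H2→d2:-→d3:-→d4:-→d5:-→d6:-→d7:-→d8:H3→d9:-→d10:-→d11:-→d12:-→d13:H1  best=H1
  add 104.0.0.0/8 -> H5 at depth 8
  add 47.44.140.91/32 -> H2 at depth 32
  ? 0.1.182.220  path d0:-→d1:H2→d2:-→d3:-→d4:-  best=H2
  ? 65.216.0.5  path d0:-→d1:H2→d2:-→d3:-→d4:-→d5:-→d6:-→d7:-→d8:H3→d9:-→d10:-→d11:-→d12:-→d13:H1  best=H1

== LOOKUPS ==
["no-route","H1","H1","no-route","H3","H1","H2","H1"]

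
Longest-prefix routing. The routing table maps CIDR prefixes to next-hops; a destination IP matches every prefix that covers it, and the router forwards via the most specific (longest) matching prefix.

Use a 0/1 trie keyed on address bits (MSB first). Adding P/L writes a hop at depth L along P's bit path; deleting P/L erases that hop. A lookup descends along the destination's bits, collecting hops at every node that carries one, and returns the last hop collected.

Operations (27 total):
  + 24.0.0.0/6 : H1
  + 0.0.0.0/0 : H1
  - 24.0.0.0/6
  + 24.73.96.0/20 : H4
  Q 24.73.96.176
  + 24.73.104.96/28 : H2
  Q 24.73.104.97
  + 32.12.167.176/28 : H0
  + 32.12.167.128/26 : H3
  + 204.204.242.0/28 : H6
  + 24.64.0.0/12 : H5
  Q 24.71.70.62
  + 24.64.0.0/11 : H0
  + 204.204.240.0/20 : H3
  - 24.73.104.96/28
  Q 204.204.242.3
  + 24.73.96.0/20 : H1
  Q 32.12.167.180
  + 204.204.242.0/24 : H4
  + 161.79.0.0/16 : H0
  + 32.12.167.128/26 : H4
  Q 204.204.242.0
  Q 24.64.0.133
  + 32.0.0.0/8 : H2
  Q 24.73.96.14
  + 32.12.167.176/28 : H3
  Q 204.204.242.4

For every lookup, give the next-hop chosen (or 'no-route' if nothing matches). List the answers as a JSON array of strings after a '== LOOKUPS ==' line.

Trace:
  + 24.0.0.0/6 (H1) depth=6
  + 0.0.0.0/0 (H1) depth=0
  - 24.0.0.0/6 clear@6
  + 24.73.96.0/20 (H4) depth=20
  lookup 24.73.96.176: bits 00011000010010010110 walk d0:H1→d1:-→d2:-→d3:-→d4:-→d5:-→d6:-→d7:-→d8:-→d9:-→d10:-→d11:-→d12:-→d13:-→d14:-→d15:-→d16:-→d17:-→d18:-→d19:-→d20:H4 -> H4
  + 24.73.104.96/28 (H2) depth=28
  lookup 24.73.104.97: bits 0001100001001001011010000110 walk d0:H1→d1:-→d2:-→d3:-→d4:-→d5:-→d6:-→d7:-→d8:-→d9:-→d10:-→d11:-→d12:-→d13:-→d14:-→d15:-→d16:-→d17:-→d18:-→d19:-→d20:H4→d21:-→d22:-→d23:-→d24:-→d25:-→d26:-→d27:-→d28:H2 -> H2
  + 32.12.167.176/28 (H0) depth=28
  + 32.12.167.128/26 (H3) depth=26
  + 204.204.242.0/28 (H6) depth=28
  + 24.64.0.0/12 (H5) depth=12
  lookup 24.71.70.62: bits 000110000100 walk d0:H1→d1:-→d2:-→d3:-→d4:-→d5:-→d6:-→d7:-→d8:-→d9:-→d10:-→d11:-→d12:H5 -> H5
  + 24.64.0.0/11 (H0) depth=11
  + 204.204.240.0/20 (H3) depth=20
  - 24.73.104.96/28 clear@28
  lookup 204.204.242.3: bits 1100110011001100111100100000 walk d0:H1→d1:-→d2:-→d3:-→d4:-→d5:-→d6:-→d7:-→d8:-→d9:-→d10:-→d11:-→d12:-→d13:-→d14:-→d15:-→d16:-→d17:-→d18:-→d19:-→d20:H3→d21:-→d22:-→d23:-→d24:-→d25:-→d26:-→d27:-→d28:H6 -> H6
  + 24.73.96.0/20 (H1) depth=20
  lookup 32.12.167.180: bits 0010000000001100101001111011 walk d0:H1→d1:-→d2:-→d3:-→d4:-→d5:-→d6:-→d7:-→d8:-→d9:-→d10:-→d11:-→d12:-→d13:-→d14:-→d15:-→d16:-→d17:-→d18:-→d19:-→d20:-→d21:-→d22:-→d23:-→d24:-→d25:-→d26:H3→d27:-→d28:H0 -> H0
  + 204.204.242.0/24 (H4) depth=24
  + 161.79.0.0/16 (H0) depth=16
  + 32.12.167.128/26 (H4) depth=26
  lookup 204.204.242.0: bits 1100110011001100111100100000 walk d0:H1→d1:-→d2:-→d3:-→d4:-→d5:-→d6:-→d7:-→d8:-→d9:-→d10:-→d11:-→d12:-→d13:-→d14:-→d15:-→d16:-→d17:-→d18:-→d19:-→d20:H3→d21:-→d22:-→d23:-→d24:H4→d25:-→d26:-→d27:-→d28:H6 -> H6
  lookup 24.64.0.133: bits 000110000100 walk d0:H1→d1:-→d2:-→d3:-→d4:-→d5:-→d6:-→d7:-→d8:-→d9:-→d10:-→d11:H0→d12:H5 -> H5
  + 32.0.0.0/8 (H2) depth=8
  lookup 24.73.96.14: bits 00011000010010010110 walk d0:H1→d1:-→d2:-→d3:-→d4:-→d5:-→d6:-→d7:-→d8:-→d9:-→d10:-→d11:H0→d12:H5→d13:-→d14:-→d15:-→d16:-→d17:-→d18:-→d19:-→d20:H1 -> H1
  + 32.12.167.176/28 (H3) depth=28
  lookup 204.204.242.4: bits 1100110011001100111100100000 walk d0:H1→d1:-→d2:-→d3:-→d4:-→d5:-→d6:-→d7:-→d8:-→d9:-→d10:-→d11:-→d12:-→d13:-→d14:-→d15:-→d16:-→d17:-→d18:-→d19:-→d20:H3→d21:-→d22:-→d23:-→d24:H4→d25:-→d26:-→d27:-→d28:H6 -> H6

== LOOKUPS ==
["H4","H2","H5","H6","H0","H6","H5","H1","H6"]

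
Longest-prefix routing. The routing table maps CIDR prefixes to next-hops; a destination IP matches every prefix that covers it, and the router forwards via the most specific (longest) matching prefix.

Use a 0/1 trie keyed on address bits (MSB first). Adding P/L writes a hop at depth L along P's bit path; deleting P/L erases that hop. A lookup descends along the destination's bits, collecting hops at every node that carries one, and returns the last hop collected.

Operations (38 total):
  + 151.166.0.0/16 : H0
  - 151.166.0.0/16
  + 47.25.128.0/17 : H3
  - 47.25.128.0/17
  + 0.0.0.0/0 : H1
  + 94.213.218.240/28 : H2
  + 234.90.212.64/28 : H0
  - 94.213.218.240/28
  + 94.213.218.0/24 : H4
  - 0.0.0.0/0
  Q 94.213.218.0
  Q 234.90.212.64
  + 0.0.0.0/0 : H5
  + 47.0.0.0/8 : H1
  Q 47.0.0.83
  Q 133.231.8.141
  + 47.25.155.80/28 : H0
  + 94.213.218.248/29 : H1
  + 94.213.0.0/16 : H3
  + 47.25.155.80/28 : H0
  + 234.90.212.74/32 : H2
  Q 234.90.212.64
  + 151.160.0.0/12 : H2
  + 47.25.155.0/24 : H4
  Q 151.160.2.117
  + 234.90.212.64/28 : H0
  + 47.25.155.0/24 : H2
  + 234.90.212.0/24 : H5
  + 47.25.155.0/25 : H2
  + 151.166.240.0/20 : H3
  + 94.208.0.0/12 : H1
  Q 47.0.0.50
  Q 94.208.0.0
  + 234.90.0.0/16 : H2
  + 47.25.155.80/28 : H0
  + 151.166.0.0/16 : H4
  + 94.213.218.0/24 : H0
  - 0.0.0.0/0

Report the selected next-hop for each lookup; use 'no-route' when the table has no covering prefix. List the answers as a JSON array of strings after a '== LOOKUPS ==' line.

Apply in order:
  add 151.166.0.0/16 -> H0 at depth 16
  del 151.166.0.0/16 (clear depth 16)
  add 47.25.128.0/17 -> H3 at depth 17
  del 47.25.128.0/17 (clear depth 17)
  add 0.0.0.0/0 -> H1 at depth 0
  add 94.213.218.240/28 -> H2 at depth 28
  add 234.90.212.64/28 -> H0 at depth 28
  del 94.213.218.240/28 (clear depth 28)
  add 94.213.218.0/24 -> H4 at depth 24
  del 0.0.0.0/0 (clear depth 0)
  ? 94.213.218.0  path d0:-→d1:-→d2:-→d3:-→d4:-→d5:-→d6:-→d7:-→d8:-→d9:-→d10:-→d11:-→d12:-→d13:-→d14:-→d15:-→d16:-→d17:-→d18:-→d19:-→d20:-→d21:-→d22:-→d23:-→d24:H4  best=H4
  ? 234.90.212.64  path d0:-→d1:-→d2:-→d3:-→d4:-→d5:-→d6:-→d7:-→d8:-→d9:-→d10:-→d11:-→d12:-→d13:-→d14:-→d15:-→d16:-→d17:-→d18:-→d19:-→d20:-→d21:-→d22:-→d23:-→d24:-→d25:-→d26:-→d27:-→d28:H0  best=H0
  add 0.0.0.0/0 -> H5 at depth 0
  add 47.0.0.0/8 -> H1 at depth 8
  ? 47.0.0.83  path d0:H5→d1:-→d2:-→d3:-→d4:-→d5:-→d6:-→d7:-→d8:H1→d9:-→d10:-→d11:-  best=H1
  ? 133.231.8.141  path d0:H5→d1:-→d2:-→d3:-  best=H5
  add 47.25.155.80/28 -> H0 at depth 28
  add 94.213.218.248/29 -> H1 at depth 29
  add 94.213.0.0/16 -> H3 at depth 16
  add 47.25.155.80/28 -> H0 at depth 28
  add 234.90.212.74/32 -> H2 at depth 32
  ? 234.90.212.64  path d0:H5→d1:-→d2:-→d3:-→d4:-→d5:-→d6:-→d7:-→d8:-→d9:-→d10:-→d11:-→d12:-→d13:-→d14:-→d15:-→d16:-→d17:-→d18:-→d19:-→d20:-→d21:-→d22:-→d23:-→d24:-→d25:-→d26:-→d27:-→d28:H0  best=H0
  add 151.160.0.0/12 -> H2 at depth 12
  add 47.25.155.0/24 -> H4 at depth 24
  ? 151.160.2.117  path d0:H5→d1:-→d2:-→d3:-→d4:-→d5:-→d6:-→d7:-→d8:-→d9:-→d10:-→d11:-→d12:H2→d13:-  best=H2
  add 234.90.212.64/28 -> H0 at depth 28
  add 47.25.155.0/24 -> H2 at depth 24
  add 234.90.212.0/24 -> H5 at depth 24
  add 47.25.155.0/25 -> H2 at depth 25
  add 151.166.240.0/20 -> H3 at depth 20
  add 94.208.0.0/12 -> H1 at depth 12
  ? 47.0.0.50  path d0:H5→d1:-→d2:-→d3:-→d4:-→d5:-→d6:-→d7:-→d8:H1→d9:-→d10:-→d11:-  best=H1
  ? 94.208.0.0  path d0:H5→d1:-→d2:-→d3:-→d4:-→d5:-→d6:-→d7:-→d8:-→d9:-→d10:-→d11:-→d12:H1→d13:-  best=H1
  add 234.90.0.0/16 -> H2 at depth 16
  add 47.25.155.80/28 -> H0 at depth 28
  add 151.166.0.0/16 -> H4 at depth 16
  add 94.213.218.0/24 -> H0 at depth 24
  del 0.0.0.0/0 (clear depth 0)

== LOOKUPS ==
["H4","H0","H1","H5","H0","H2","H1","H1"]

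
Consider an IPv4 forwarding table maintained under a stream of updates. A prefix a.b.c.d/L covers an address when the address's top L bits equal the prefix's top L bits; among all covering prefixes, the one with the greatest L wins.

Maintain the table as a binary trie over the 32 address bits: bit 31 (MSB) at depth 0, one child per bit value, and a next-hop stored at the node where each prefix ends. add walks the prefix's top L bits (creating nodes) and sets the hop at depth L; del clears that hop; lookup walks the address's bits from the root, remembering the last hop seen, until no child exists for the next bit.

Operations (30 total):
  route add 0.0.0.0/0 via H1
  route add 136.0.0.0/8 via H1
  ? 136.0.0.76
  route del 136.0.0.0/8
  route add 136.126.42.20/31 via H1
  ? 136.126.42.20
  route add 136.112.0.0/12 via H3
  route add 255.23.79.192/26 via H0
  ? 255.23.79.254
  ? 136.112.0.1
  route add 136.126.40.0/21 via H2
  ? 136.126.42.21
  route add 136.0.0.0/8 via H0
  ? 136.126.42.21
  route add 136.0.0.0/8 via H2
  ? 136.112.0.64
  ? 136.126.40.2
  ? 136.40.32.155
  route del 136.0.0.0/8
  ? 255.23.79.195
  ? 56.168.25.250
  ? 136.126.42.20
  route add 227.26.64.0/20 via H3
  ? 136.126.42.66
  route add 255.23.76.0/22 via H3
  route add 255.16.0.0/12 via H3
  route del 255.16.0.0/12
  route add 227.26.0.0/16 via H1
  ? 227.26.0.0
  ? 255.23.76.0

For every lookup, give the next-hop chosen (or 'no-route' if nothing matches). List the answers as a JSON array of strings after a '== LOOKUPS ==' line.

Trace:
  add 0.0.0.0/0 -> H1 at depth 0
  add 136.0.0.0/8 -> H1 at depth 8
  ? 136.0.0.76  path d0:H1→d1:-→d2:-→d3:-→d4:-→d5:-→d6:-→d7:-→d8:H1  best=H1
  del 136.0.0.0/8 (clear depth 8)
  add 136.126.42.20/31 -> H1 at depth 31
  ? 136.126.42.20  path d0:H1→d1:-→d2:-→d3:-→d4:-→d5:-→d6:-→d7:-→d8:-→d9:-→d10:-→d11:-→d12:-→d13:-→d14:-→d15:-→d16:-→d17:-→d18:-→d19:-→d20:-→d21:-→d22:-→d23:-→d24:-→d25:-→d26:-→d27:-→d28:-→d29:-→d30:-→d31:H1  best=H1
  add 136.112.0.0/12 -> H3 at depth 12
  add 255.23.79.192/26 -> H0 at depth 26
  ? 255.23.79.254  path d0:H1→d1:-→d2:-→d3:-→d4:-→d5:-→d6:-→d7:-→d8:-→d9:-→d10:-→d11:-→d12:-→d13:-→d14:-→d15:-→d16:-→d17:-→d18:-→d19:-→d20:-→d21:-→d22:-→d23:-→d24:-→d25:-→d26:H0  best=H0
  ? 136.112.0.1  path d0:H1→d1:-→d2:-→d3:-→d4:-→d5:-→d6:-→d7:-→d8:-→d9:-→d10:-→d11:-→d12:H3  best=H3
  add 136.126.40.0/21 -> H2 at depth 21
  ? 136.126.42.21  path d0:H1→d1:-→d2:-→d3:-→d4:-→d5:-→d6:-→d7:-→d8:-→d9:-→d10:-→d11:-→d12:H3→d13:-→d14:-→d15:-→d16:-→d17:-→d18:-→d19:-→d20:-→d21:H2→d22:-→d23:-→d24:-→d25:-→d26:-→d27:-→d28:-→d29:-→d30:-→d31:H1  best=H1
  add 136.0.0.0/8 -> H0 at depth 8
  ? 136.126.42.21  path d0:H1→d1:-→d2:-→d3:-→d4:-→d5:-→d6:-→d7:-→d8:H0→d9:-→d10:-→d11:-→d12:H3→d13:-→d14:-→d15:-→d16:-→d17:-→d18:-→d19:-→d20:-→d21:H2→d22:-→d23:-→d24:-→d25:-→d26:-→d27:-→d28:-→d29:-→d30:-→d31:H1  best=H1
  add 136.0.0.0/8 -> H2 at depth 8
  ? 136.112.0.64  path d0:H1→d1:-→d2:-→d3:-→d4:-→d5:-→d6:-→d7:-→d8:H2→d9:-→d10:-→d11:-→d12:H3  best=H3
  ? 136.126.40.2  path d0:H1→d1:-→d2:-→d3:-→d4:-→d5:-→d6:-→d7:-→d8:H2→d9:-→d10:-→d11:-→d12:H3→d13:-→d14:-→d15:-→d16:-→d17:-→d18:-→d19:-→d20:-→d21:H2→d22:-  best=H2
  ? 136.40.32.155  path d0:H1→d1:-→d2:-→d3:-→d4:-→d5:-→d6:-→d7:-→d8:H2→d9:-  best=H2
  del 136.0.0.0/8 (clear depth 8)
  ? 255.23.79.195  path d0:H1→d1:-→d2:-→d3:-→d4:-→d5:-→d6:-→d7:-→d8:-→d9:-→d10:-→d11:-→d12:-→d13:-→d14:-→d15:-→d16:-→d17:-→d18:-→d19:-→d20:-→d21:-→d22:-→d23:-→d24:-→d25:-→d26:H0  best=H0
  ? 56.168.25.250  path d0:H1  best=H1
  ? 136.126.42.20  path d0:H1→d1:-→d2:-→d3:-→d4:-→d5:-→d6:-→d7:-→d8:-→d9:-→d10:-→d11:-→d12:H3→d13:-→d14:-→d15:-→d16:-→d17:-→d18:-→d19:-→d20:-→d21:H2→d22:-→d23:-→d24:-→d25:-→d26:-→d27:-→d28:-→d29:-→d30:-→d31:H1  best=H1
  add 227.26.64.0/20 -> H3 at depth 20
  ? 136.126.42.66  path d0:H1→d1:-→d2:-→d3:-→d4:-→d5:-→d6:-→d7:-→d8:-→d9:-→d10:-→d11:-→d12:H3→d13:-→d14:-→d15:-→d16:-→d17:-→d18:-→d19:-→d20:-→d21:H2→d22:-→d23:-→d24:-→d25:-  best=H2
  add 255.23.76.0/22 -> H3 at depth 22
  add 255.16.0.0/12 -> H3 at depth 12
  del 255.16.0.0/12 (clear depth 12)
  add 227.26.0.0/16 -> H1 at depth 16
  ? 227.26.0.0  path d0:H1→d1:-→d2:-→d3:-→d4:-→d5:-→d6:-→d7:-→d8:-→d9:-→d10:-→d11:-→d12:-→d13:-→d14:-→d15:-→d16:H1→d17:-  best=H1
  ? 255.23.76.0  path d0:H1→d1:-→d2:-→d3:-→d4:-→d5:-→d6:-→d7:-→d8:-→d9:-→d10:-→d11:-→d12:-→d13:-→d14:-→d15:-→d16:-→d17:-→d18:-→d19:-→d20:-→d21:-→d22:H3  best=H3

== LOOKUPS ==
["H1","H1","H0","H3","H1","H1","H3","H2","H2","H0","H1","H1","H2","H1","H3"]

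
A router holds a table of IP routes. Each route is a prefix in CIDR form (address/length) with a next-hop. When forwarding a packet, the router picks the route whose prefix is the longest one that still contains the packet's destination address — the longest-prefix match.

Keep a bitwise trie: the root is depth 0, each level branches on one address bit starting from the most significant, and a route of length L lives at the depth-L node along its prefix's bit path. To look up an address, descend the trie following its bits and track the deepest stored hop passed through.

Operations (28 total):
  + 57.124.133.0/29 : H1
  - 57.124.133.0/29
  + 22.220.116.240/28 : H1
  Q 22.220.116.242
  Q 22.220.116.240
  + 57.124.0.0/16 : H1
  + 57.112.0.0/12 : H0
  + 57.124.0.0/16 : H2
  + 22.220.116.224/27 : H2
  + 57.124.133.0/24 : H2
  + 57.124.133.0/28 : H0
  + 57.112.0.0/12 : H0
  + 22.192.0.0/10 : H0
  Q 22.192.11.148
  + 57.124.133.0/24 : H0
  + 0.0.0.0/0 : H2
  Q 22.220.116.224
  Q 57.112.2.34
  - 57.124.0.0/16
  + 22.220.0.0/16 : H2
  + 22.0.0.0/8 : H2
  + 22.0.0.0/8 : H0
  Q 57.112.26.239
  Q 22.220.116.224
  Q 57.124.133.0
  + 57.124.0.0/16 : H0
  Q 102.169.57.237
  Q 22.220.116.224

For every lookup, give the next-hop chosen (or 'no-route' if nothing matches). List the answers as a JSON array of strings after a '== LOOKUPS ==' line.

Process each operation:
  + 57.124.133.0/29 (H1) depth=29
  - 57.124.133.0/29 clear@29
  + 22.220.116.240/28 (H1) depth=28
  lookup 22.220.116.242: bits 0001011011011100011101001111 walk d0:-→d1:-→d2:-→d3:-→d4:-→d5:-→d6:-→d7:-→d8:-→d9:-→d10:-→d11:-→d12:-→d13:-→d14:-→d15:-→d16:-→d17:-→d18:-→d19:-→d20:-→d21:-→d22:-→d23:-→d24:-→d25:-→d26:-→d27:-→d28:H1 -> H1
  lookup 22.220.116.240: bits 0001011011011100011101001111 walk d0:-→d1:-→d2:-→d3:-→d4:-→d5:-→d6:-→d7:-→d8:-→d9:-→d10:-→d11:-→d12:-→d13:-→d14:-→d15:-→d16:-→d17:-→d18:-→d19:-→d20:-→d21:-→d22:-→d23:-→d24:-→d25:-→d26:-→d27:-→d28:H1 -> H1
  + 57.124.0.0/16 (H1) depth=16
  + 57.112.0.0/12 (H0) depth=12
  + 57.124.0.0/16 (H2) depth=16
  + 22.220.116.224/27 (H2) depth=27
  + 57.124.133.0/24 (H2) depth=24
  + 57.124.133.0/28 (H0) depth=28
  + 57.112.0.0/12 (H0) depth=12
  + 22.192.0.0/10 (H0) depth=10
  lookup 22.192.11.148: bits 00010110110 walk d0:-→d1:-→d2:-→d3:-→d4:-→d5:-→d6:-→d7:-→d8:-→d9:-→d10:H0→d11:- -> H0
  + 57.124.133.0/24 (H0) depth=24
  + 0.0.0.0/0 (H2) depth=0
  lookup 22.220.116.224: bits 000101101101110001110100111 walk d0:H2→d1:-→d2:-→d3:-→d4:-→d5:-→d6:-→d7:-→d8:-→d9:-→d10:H0→d11:-→d12:-→d13:-→d14:-→d15:-→d16:-→d17:-→d18:-→d19:-→d20:-→d21:-→d22:-→d23:-→d24:-→d25:-→d26:-→d27:H2 -> H2
  lookup 57.112.2.34: bits 001110010111 walk d0:H2→d1:-→d2:-→d3:-→d4:-→d5:-→d6:-→d7:-→d8:-→d9:-→d10:-→d11:-→d12:H0 -> H0
  - 57.124.0.0/16 clear@16
  + 22.220.0.0/16 (H2) depth=16
  + 22.0.0.0/8 (H2) depth=8
  + 22.0.0.0/8 (H0) depth=8
  lookup 57.112.26.239: bits 001110010111 walk d0:H2→d1:-→d2:-→d3:-→d4:-→d5:-→d6:-→d7:-→d8:-→d9:-→d10:-→d11:-→d12:H0 -> H0
  lookup 22.220.116.224: bits 000101101101110001110100111 walk d0:H2→d1:-→d2:-→d3:-→d4:-→d5:-→d6:-→d7:-→d8:H0→d9:-→d10:H0→d11:-→d12:-→d13:-→d14:-→d15:-→d16:H2→d17:-→d18:-→d19:-→d20:-→d21:-→d22:-→d23:-→d24:-→d25:-→d26:-→d27:H2 -> H2
  lookup 57.124.133.0: bits 00111001011111001000010100000 walk d0:H2→d1:-→d2:-→d3:-→d4:-→d5:-→d6:-→d7:-→d8:-→d9:-→d10:-→d11:-→d12:H0→d13:-→d14:-→d15:-→d16:-→d17:-→d18:-→d19:-→d20:-→d21:-→d22:-→d23:-→d24:H0→d25:-→d26:-→d27:-→d28:H0→d29:- -> H0
  + 57.124.0.0/16 (H0) depth=16
  lookup 102.169.57.237: bits 0 walk d0:H2→d1:- -> H2
  lookup 22.220.116.224: bits 000101101101110001110100111 walk d0:H2→d1:-→d2:-→d3:-→d4:-→d5:-→d6:-→d7:-→d8:H0→d9:-→d10:H0→d11:-→d12:-→d13:-→d14:-→d15:-→d16:H2→d17:-→d18:-→d19:-→d20:-→d21:-→d22:-→d23:-→d24:-→d25:-→d26:-→d27:H2 -> H2

== LOOKUPS ==
["H1","H1","H0","H2","H0","H0","H2","H0","H2","H2"]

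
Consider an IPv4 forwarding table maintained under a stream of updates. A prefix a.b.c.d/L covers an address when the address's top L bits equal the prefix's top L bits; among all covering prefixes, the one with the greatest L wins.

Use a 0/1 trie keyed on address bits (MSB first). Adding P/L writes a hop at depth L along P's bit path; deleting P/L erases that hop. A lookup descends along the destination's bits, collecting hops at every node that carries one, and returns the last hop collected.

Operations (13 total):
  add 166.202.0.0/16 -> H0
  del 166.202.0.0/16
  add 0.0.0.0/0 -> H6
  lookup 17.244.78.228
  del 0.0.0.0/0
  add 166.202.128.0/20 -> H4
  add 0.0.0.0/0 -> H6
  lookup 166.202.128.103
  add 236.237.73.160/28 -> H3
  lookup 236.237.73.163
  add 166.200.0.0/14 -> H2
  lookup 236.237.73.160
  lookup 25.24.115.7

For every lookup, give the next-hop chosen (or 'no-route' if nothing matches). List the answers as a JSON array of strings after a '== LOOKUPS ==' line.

Trace:
  add 166.202.0.0/16 -> H0 at depth 16
  del 166.202.0.0/16 (clear depth 16)
  add 0.0.0.0/0 -> H6 at depth 0
  Q 17.244.78.228: descend ε ; hops seen [H6] ; pick H6
  del 0.0.0.0/0 (clear depth 0)
  add 166.202.128.0/20 -> H4 at depth 20
  add 0.0.0.0/0 -> H6 at depth 0
  Q 166.202.128.103: descend 10100110110010101000 ; hops seen [H6,H4] ; pick H4
  add 236.237.73.160/28 -> H3 at depth 28
  Q 236.237.73.163: descend 1110110011101101010010011010 ; hops seen [H6,H3] ; pick H3
  add 166.200.0.0/14 -> H2 at depth 14
  Q 236.237.73.160: descend 1110110011101101010010011010 ; hops seen [H6,H3] ; pick H3
  Q 25.24.115.7: descend ε ; hops seen [H6] ; pick H6

== LOOKUPS ==
["H6","H4","H3","H3","H6"]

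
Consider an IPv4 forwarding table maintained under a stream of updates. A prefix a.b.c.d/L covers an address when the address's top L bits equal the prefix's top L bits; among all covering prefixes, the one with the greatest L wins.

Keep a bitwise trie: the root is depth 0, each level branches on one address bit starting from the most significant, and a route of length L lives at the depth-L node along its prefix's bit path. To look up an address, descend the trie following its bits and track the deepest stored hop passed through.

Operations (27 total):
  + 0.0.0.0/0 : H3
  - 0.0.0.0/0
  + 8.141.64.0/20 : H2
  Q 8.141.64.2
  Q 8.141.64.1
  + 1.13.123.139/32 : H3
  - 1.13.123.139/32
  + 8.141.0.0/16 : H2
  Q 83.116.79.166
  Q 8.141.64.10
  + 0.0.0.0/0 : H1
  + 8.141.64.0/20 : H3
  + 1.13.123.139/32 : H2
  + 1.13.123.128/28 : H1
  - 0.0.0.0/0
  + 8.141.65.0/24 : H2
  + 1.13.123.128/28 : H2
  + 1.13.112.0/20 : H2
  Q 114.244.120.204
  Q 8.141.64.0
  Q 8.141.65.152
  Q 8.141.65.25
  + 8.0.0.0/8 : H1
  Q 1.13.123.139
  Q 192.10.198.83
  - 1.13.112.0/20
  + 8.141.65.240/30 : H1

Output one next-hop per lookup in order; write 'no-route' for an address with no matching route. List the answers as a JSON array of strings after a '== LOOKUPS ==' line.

Apply in order:
  add 0.0.0.0/0 -> H3 at depth 0
  del 0.0.0.0/0 (clear depth 0)
  add 8.141.64.0/20 -> H2 at depth 20
  ? 8.141.64.2  path d0:-→d1:-→d2:-→d3:-→d4:-→d5:-→d6:-→d7:-→d8:-→d9:-→d10:-→d11:-→d12:-→d13:-→d14:-→d15:-→d16:-→d17:-→d18:-→d19:-→d20:H2  best=H2
  ? 8.141.64.1  path d0:-→d1:-→d2:-→d3:-→d4:-→d5:-→d6:-→d7:-→d8:-→d9:-→d10:-→d11:-→d12:-→d13:-→d14:-→d15:-→d16:-→d17:-→d18:-→d19:-→d20:H2  best=H2
  add 1.13.123.139/32 -> H3 at depth 32
  del 1.13.123.139/32 (clear depth 32)
  add 8.141.0.0/16 -> H2 at depth 16
  ? 83.116.79.166  path d0:-→d1:-  best=no-route
  ? 8.141.64.10  path d0:-→d1:-→d2:-→d3:-→d4:-→d5:-→d6:-→d7:-→d8:-→d9:-→d10:-→d11:-→d12:-→d13:-→d14:-→d15:-→d16:H2→d17:-→d18:-→d19:-→d20:H2  best=H2
  add 0.0.0.0/0 -> H1 at depth 0
  add 8.141.64.0/20 -> H3 at depth 20
  add 1.13.123.139/32 -> H2 at depth 32
  add 1.13.123.128/28 -> H1 at depth 28
  del 0.0.0.0/0 (clear depth 0)
  add 8.141.65.0/24 -> H2 at depth 24
  add 1.13.123.128/28 -> H2 at depth 28
  add 1.13.112.0/20 -> H2 at depth 20
  ? 114.244.120.204  path d0:-→d1:-  best=no-route
  ? 8.141.64.0  path d0:-→d1:-→d2:-→d3:-→d4:-→d5:-→d6:-→d7:-→d8:-→d9:-→d10:-→d11:-→d12:-→d13:-→d14:-→d15:-→d16:H2→d17:-→d18:-→d19:-→d20:H3→d21:-→d22:-→d23:-  best=H3
  ? 8.141.65.152  path d0:-→d1:-→d2:-→d3:-→d4:-→d5:-→d6:-→d7:-→d8:-→d9:-→d10:-→d11:-→d12:-→d13:-→d14:-→d15:-→d16:H2→d17:-→d18:-→d19:-→d20:H3→d21:-→d22:-→d23:-→d24:H2  best=H2
  ? 8.141.65.25  path d0:-→d1:-→d2:-→d3:-→d4:-→d5:-→d6:-→d7:-→d8:-→d9:-→d10:-→d11:-→d12:-→d13:-→d14:-→d15:-→d16:H2→d17:-→d18:-→d19:-→d20:H3→d21:-→d22:-→d23:-→d24:H2  best=H2
  add 8.0.0.0/8 -> H1 at depth 8
  ? 1.13.123.139  path d0:-→d1:-→d2:-→d3:-→d4:-→d5:-→d6:-→d7:-→d8:-→d9:-→d10:-→d11:-→d12:-→d13:-→d14:-→d15:-→d16:-→d17:-→d18:-→d19:-→d20:H2→d21:-→d22:-→d23:-→d24:-→d25:-→d26:-→d27:-→d28:H2→d29:-→d30:-→d31:-→d32:H2  best=H2
  ? 192.10.198.83  path d0:-  best=no-route
  del 1.13.112.0/20 (clear depth 20)
  add 8.141.65.240/30 -> H1 at depth 30

== LOOKUPS ==
["H2","H2","no-route","H2","no-route","H3","H2","H2","H2","no-route"]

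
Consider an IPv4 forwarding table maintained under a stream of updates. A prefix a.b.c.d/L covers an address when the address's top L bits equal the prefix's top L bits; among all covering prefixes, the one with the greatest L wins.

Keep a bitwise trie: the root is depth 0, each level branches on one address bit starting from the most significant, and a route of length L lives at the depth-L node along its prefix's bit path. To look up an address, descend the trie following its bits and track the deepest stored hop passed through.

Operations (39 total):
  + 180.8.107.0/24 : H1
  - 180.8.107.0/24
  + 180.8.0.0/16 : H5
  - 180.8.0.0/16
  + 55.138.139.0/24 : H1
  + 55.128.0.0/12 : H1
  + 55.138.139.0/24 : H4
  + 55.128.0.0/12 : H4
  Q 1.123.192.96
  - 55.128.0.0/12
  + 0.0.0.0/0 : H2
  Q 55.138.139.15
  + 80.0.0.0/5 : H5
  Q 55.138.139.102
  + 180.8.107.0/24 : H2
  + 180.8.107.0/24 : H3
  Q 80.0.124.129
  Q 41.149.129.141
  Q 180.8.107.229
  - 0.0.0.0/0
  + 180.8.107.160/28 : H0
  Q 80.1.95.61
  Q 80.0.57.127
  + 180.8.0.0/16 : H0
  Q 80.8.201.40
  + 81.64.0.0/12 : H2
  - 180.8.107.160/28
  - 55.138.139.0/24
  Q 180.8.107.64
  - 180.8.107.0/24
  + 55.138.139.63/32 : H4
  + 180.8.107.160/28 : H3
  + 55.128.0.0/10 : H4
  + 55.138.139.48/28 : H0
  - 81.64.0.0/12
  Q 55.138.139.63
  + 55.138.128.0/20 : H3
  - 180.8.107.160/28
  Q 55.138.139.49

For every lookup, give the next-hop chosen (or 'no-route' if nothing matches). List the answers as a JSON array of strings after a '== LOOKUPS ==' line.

Trace:
  + 180.8.107.0/24 (H1) depth=24
  del 180.8.107.0/24 (clear depth 24)
  + 180.8.0.0/16 (H5) depth=16
  del 180.8.0.0/16 (clear depth 16)
  + 55.138.139.0/24 (H1) depth=24
  + 55.128.0.0/12 (H1) depth=12
  + 55.138.139.0/24 (H4) depth=24
  + 55.128.0.0/12 (H4) depth=12
  Q 1.123.192.96: descend 00 ; hops seen [∅] ; pick no-route
  del 55.128.0.0/12 (clear depth 12)
  + 0.0.0.0/0 (H2) depth=0
  Q 55.138.139.15: descend 001101111000101010001011 ; hops seen [H2,H4] ; pick H4
  + 80.0.0.0/5 (H5) depth=5
  Q 55.138.139.102: descend 001101111000101010001011 ; hops seen [H2,H4] ; pick H4
  + 180.8.107.0/24 (H2) depth=24
  + 180.8.107.0/24 (H3) depth=24
  Q 80.0.124.129: descend 01010 ; hops seen [H2,H5] ; pick H5
  Q 41.149.129.141: descend 001 ; hops seen [H2] ; pick H2
  Q 180.8.107.229: descend 101101000000100001101011 ; hops seen [H2,H3] ; pick H3
  del 0.0.0.0/0 (clear depth 0)
  + 180.8.107.160/28 (H0) depth=28
  Q 80.1.95.61: descend 01010 ; hops seen [H5] ; pick H5
  Q 80.0.57.127: descend 01010 ; hops seen [H5] ; pick H5
  + 180.8.0.0/16 (H0) depth=16
  Q 80.8.201.40: descend 01010 ; hops seen [H5] ; pick H5
  + 81.64.0.0/12 (H2) depth=12
  del 180.8.107.160/28 (clear depth 28)
  del 55.138.139.0/24 (clear depth 24)
  Q 180.8.107.64: descend 101101000000100001101011 ; hops seen [H0,H3] ; pick H3
  del 180.8.107.0/24 (clear depth 24)
  + 55.138.139.63/32 (H4) depth=32
  + 180.8.107.160/28 (H3) depth=28
  + 55.128.0.0/10 (H4) depth=10
  + 55.138.139.48/28 (H0) depth=28
  del 81.64.0.0/12 (clear depth 12)
  Q 55.138.139.63: descend 00110111100010101000101100111111 ; hops seen [H4,H0,H4] ; pick H4
  + 55.138.128.0/20 (H3) depth=20
  del 180.8.107.160/28 (clear depth 28)
  Q 55.138.139.49: descend 0011011110001010100010110011 ; hops seen [H4,H3,H0] ; pick H0

== LOOKUPS ==
["no-route","H4","H4","H5","H2","H3","H5","H5","H5","H3","H4","H0"]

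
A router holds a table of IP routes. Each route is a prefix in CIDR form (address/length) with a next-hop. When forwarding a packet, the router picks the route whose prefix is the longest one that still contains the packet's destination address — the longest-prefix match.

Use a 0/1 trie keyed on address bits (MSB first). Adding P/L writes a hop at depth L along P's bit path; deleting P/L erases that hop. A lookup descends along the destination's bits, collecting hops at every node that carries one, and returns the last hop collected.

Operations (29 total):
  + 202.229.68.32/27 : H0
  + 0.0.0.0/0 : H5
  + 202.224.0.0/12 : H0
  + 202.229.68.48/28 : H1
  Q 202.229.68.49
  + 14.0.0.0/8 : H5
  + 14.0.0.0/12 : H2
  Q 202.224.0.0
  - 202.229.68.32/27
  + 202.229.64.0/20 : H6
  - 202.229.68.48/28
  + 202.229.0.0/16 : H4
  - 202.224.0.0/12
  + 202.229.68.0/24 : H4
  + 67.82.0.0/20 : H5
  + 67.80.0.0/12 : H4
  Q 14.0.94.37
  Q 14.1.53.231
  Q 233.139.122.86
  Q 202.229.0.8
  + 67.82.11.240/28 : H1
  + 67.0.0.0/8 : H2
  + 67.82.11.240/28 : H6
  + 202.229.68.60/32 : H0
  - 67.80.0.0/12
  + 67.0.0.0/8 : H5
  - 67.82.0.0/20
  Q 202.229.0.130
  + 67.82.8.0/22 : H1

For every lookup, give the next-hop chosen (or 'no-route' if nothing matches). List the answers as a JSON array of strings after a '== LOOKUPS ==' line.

Apply in order:
  + 202.229.68.32/27 (H0) depth=27
  + 0.0.0.0/0 (H5) depth=0
  + 202.224.0.0/12 (H0) depth=12
  + 202.229.68.48/28 (H1) depth=28
  Q 202.229.68.49: descend 1100101011100101010001000011 ; hops seen [H5,H0,H0,H1] ; pick H1
  + 14.0.0.0/8 (H5) depth=8
  + 14.0.0.0/12 (H2) depth=12
  Q 202.224.0.0: descend 1100101011100 ; hops seen [H5,H0] ; pick H0
  del 202.229.68.32/27 (clear depth 27)
  + 202.229.64.0/20 (H6) depth=20
  del 202.229.68.48/28 (clear depth 28)
  + 202.229.0.0/16 (H4) depth=16
  del 202.224.0.0/12 (clear depth 12)
  + 202.229.68.0/24 (H4) depth=24
  + 67.82.0.0/20 (H5) depth=20
  + 67.80.0.0/12 (H4) depth=12
  Q 14.0.94.37: descend 000011100000 ; hops seen [H5,H5,H2] ; pick H2
  Q 14.1.53.231: descend 000011100000 ; hops seen [H5,H5,H2] ; pick H2
  Q 233.139.122.86: descend 11 ; hops seen [H5] ; pick H5
  Q 202.229.0.8: descend 11001010111001010 ; hops seen [H5,H4] ; pick H4
  + 67.82.11.240/28 (H1) depth=28
  + 67.0.0.0/8 (H2) depth=8
  + 67.82.11.240/28 (H6) depth=28
  + 202.229.68.60/32 (H0) depth=32
  del 67.80.0.0/12 (clear depth 12)
  + 67.0.0.0/8 (H5) depth=8
  del 67.82.0.0/20 (clear depth 20)
  Q 202.229.0.130: descend 11001010111001010 ; hops seen [H5,H4] ; pick H4
  + 67.82.8.0/22 (H1) depth=22

== LOOKUPS ==
["H1","H0","H2","H2","H5","H4","H4"]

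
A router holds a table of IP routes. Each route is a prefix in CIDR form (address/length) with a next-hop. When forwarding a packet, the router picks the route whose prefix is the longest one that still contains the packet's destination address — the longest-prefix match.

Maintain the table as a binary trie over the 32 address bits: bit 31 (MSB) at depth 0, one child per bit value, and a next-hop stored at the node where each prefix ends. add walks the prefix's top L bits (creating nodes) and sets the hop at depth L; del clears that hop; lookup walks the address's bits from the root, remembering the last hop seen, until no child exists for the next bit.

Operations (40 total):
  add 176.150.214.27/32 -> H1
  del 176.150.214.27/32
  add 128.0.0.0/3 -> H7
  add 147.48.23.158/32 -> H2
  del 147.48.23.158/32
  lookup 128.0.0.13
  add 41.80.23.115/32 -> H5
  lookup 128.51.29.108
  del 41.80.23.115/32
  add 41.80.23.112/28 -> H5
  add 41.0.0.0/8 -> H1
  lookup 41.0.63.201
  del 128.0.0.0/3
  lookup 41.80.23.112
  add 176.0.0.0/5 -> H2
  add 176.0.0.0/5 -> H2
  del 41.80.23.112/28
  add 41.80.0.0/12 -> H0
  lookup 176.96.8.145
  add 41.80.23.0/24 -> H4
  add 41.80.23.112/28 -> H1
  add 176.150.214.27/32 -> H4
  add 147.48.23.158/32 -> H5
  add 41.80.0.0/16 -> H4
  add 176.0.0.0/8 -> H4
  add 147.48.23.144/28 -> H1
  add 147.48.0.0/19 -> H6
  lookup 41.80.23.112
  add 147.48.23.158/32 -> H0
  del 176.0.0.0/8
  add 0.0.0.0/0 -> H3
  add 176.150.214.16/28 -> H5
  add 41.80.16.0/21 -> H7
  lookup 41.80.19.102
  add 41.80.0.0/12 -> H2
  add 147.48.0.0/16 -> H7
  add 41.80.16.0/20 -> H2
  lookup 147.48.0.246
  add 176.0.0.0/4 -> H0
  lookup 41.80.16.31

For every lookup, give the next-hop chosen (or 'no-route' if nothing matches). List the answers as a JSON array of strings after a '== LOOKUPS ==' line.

Trace:
  add 176.150.214.27/32 -> H1 at depth 32
  - 176.150.214.27/32 clear@32
  add 128.0.0.0/3 -> H7 at depth 3
  add 147.48.23.158/32 -> H2 at depth 32
  - 147.48.23.158/32 clear@32
  Q 128.0.0.13: descend 100 ; hops seen [H7] ; pick H7
  add 41.80.23.115/32 -> H5 at depth 32
  Q 128.51.29.108: descend 100 ; hops seen [H7] ; pick H7
  - 41.80.23.115/32 clear@32
  add 41.80.23.112/28 -> H5 at depth 28
  add 41.0.0.0/8 -> H1 at depth 8
  Q 41.0.63.201: descend 001010010 ; hops seen [H1] ; pick H1
  - 128.0.0.0/3 clear@3
  Q 41.80.23.112: descend 001010010101000000010111011100 ; hops seen [H1,H5] ; pick H5
  add 176.0.0.0/5 -> H2 at depth 5
  add 176.0.0.0/5 -> H2 at depth 5
  - 41.80.23.112/28 clear@28
  add 41.80.0.0/12 -> H0 at depth 12
  Q 176.96.8.145: descend 10110000 ; hops seen [H2] ; pick H2
  add 41.80.23.0/24 -> H4 at depth 24
  add 41.80.23.112/28 -> H1 at depth 28
  add 176.150.214.27/32 -> H4 at depth 32
  add 147.48.23.158/32 -> H5 at depth 32
  add 41.80.0.0/16 -> H4 at depth 16
  add 176.0.0.0/8 -> H4 at depth 8
  add 147.48.23.144/28 -> H1 at depth 28
  add 147.48.0.0/19 -> H6 at depth 19
  Q 41.80.23.112: descend 001010010101000000010111011100 ; hops seen [H1,H0,H4,H4,H1] ; pick H1
  add 147.48.23.158/32 -> H0 at depth 32
  - 176.0.0.0/8 clear@8
  add 0.0.0.0/0 -> H3 at depth 0
  add 176.150.214.16/28 -> H5 at depth 28
  add 41.80.16.0/21 -> H7 at depth 21
  Q 41.80.19.102: descend 001010010101000000010 ; hops seen [H3,H1,H0,H4,H7] ; pick H7
  add 41.80.0.0/12 -> H2 at depth 12
  add 147.48.0.0/16 -> H7 at depth 16
  add 41.80.16.0/20 -> H2 at depth 20
  Q 147.48.0.246: descend 1001001100110000000 ; hops seen [H3,H7,H6] ; pick H6
  add 176.0.0.0/4 -> H0 at depth 4
  Q 41.80.16.31: descend 001010010101000000010 ; hops seen [H3,H1,H2,H4,H2,H7] ; pick H7

== LOOKUPS ==
["H7","H7","H1","H5","H2","H1","H7","H6","H7"]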